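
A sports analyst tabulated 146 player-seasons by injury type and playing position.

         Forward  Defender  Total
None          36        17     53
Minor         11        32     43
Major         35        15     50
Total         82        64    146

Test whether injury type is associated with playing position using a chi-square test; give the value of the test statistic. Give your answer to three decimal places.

Grand total N = 146.
Expected counts (row total × column total / N):
  None, Forward: 53×82/146 = 29.7671
  None, Defender: 53×64/146 = 23.2329
  Minor, Forward: 43×82/146 = 24.1507
  Minor, Defender: 43×64/146 = 18.8493
  Major, Forward: 50×82/146 = 28.0822
  Major, Defender: 50×64/146 = 21.9178
Contributions (O − E)²/E:
  (36 − 29.7671)²/29.7671 = 1.3051
  (17 − 23.2329)²/23.2329 = 1.6722
  (11 − 24.1507)²/24.1507 = 7.1609
  (32 − 18.8493)²/18.8493 = 9.1749
  (35 − 28.0822)²/28.0822 = 1.7041
  (15 − 21.9178)²/21.9178 = 2.1834
χ² = 1.3051 + 1.6722 + 7.1609 + 9.1749 + 1.7041 + 2.1834 = 23.201

23.201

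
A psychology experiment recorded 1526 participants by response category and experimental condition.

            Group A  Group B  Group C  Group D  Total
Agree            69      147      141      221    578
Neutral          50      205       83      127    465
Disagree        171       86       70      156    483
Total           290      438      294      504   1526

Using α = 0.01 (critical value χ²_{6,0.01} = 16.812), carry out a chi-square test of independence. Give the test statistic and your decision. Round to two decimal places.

184.19; reject H₀

Grand total N = 1526.
Expected counts (row total × column total / N):
  Agree, Group A: 578×290/1526 = 109.843
  Agree, Group B: 578×438/1526 = 165.900
  Agree, Group C: 578×294/1526 = 111.358
  Agree, Group D: 578×504/1526 = 190.899
  Neutral, Group A: 465×290/1526 = 88.368
  Neutral, Group B: 465×438/1526 = 133.467
  Neutral, Group C: 465×294/1526 = 89.587
  Neutral, Group D: 465×504/1526 = 153.578
  Disagree, Group A: 483×290/1526 = 91.789
  Disagree, Group B: 483×438/1526 = 138.633
  Disagree, Group C: 483×294/1526 = 93.055
  Disagree, Group D: 483×504/1526 = 159.523
Contributions (O − E)²/E:
  (69 − 109.843)²/109.843 = 15.1867
  (147 − 165.900)²/165.900 = 2.1532
  (141 − 111.358)²/111.358 = 7.8903
  (221 − 190.899)²/190.899 = 4.7463
  (50 − 88.368)²/88.368 = 16.6588
  (205 − 133.467)²/133.467 = 38.3388
  (83 − 89.587)²/89.587 = 0.4843
  (127 − 153.578)²/153.578 = 4.5996
  (171 − 91.789)²/91.789 = 68.3566
  (86 − 138.633)²/138.633 = 19.9825
  (70 − 93.055)²/93.055 = 5.7120
  (156 − 159.523)²/159.523 = 0.0778
χ² = 15.1867 + 2.1532 + 7.8903 + 4.7463 + 16.6588 + 38.3388 + 0.4843 + 4.5996 + 68.3566 + 19.9825 + 5.7120 + 0.0778 = 184.19
df = (3−1)(4−1) = 6. Since 184.19 > 16.812, reject the null hypothesis of independence at α = 0.01.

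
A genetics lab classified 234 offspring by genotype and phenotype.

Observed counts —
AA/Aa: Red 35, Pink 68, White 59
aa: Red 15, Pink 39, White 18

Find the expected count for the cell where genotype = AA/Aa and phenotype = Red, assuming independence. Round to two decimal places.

Row total (AA/Aa) = 162; column total (Red) = 50; grand total N = 234.
Expected count = (row total × column total) / N = 162 × 50 / 234 = 34.62.

34.62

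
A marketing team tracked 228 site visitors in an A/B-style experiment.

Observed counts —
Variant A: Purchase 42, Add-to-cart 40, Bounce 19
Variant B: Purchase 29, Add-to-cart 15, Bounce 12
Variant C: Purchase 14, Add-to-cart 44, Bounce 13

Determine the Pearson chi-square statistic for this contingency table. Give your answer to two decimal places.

Row totals: 101, 56, 71. Column totals: 85, 99, 44. Grand total N = 228.
Expected counts (row total × column total / N):
  Variant A, Purchase: 101×85/228 = 37.654
  Variant A, Add-to-cart: 101×99/228 = 43.855
  Variant A, Bounce: 101×44/228 = 19.491
  Variant B, Purchase: 56×85/228 = 20.877
  Variant B, Add-to-cart: 56×99/228 = 24.316
  Variant B, Bounce: 56×44/228 = 10.807
  Variant C, Purchase: 71×85/228 = 26.469
  Variant C, Add-to-cart: 71×99/228 = 30.829
  Variant C, Bounce: 71×44/228 = 13.702
Contributions (O − E)²/E:
  (42 − 37.654)²/37.654 = 0.5016
  (40 − 43.855)²/43.855 = 0.3389
  (19 − 19.491)²/19.491 = 0.0124
  (29 − 20.877)²/20.877 = 3.1606
  (15 − 24.316)²/24.316 = 3.5692
  (12 − 10.807)²/10.807 = 0.1317
  (14 − 26.469)²/26.469 = 5.8739
  (44 − 30.829)²/30.829 = 5.6270
  (13 − 13.702)²/13.702 = 0.0360
χ² = 0.5016 + 0.3389 + 0.0124 + 3.1606 + 3.5692 + 0.1317 + 5.8739 + 5.6270 + 0.0360 = 19.25

19.25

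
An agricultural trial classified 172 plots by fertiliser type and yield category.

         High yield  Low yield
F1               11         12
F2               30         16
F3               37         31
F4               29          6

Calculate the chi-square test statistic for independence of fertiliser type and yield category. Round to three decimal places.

Row totals: 23, 46, 68, 35. Column totals: 107, 65. Grand total N = 172.
Expected counts (row total × column total / N):
  F1, High yield: 23×107/172 = 14.308140
  F1, Low yield: 23×65/172 = 8.691860
  F2, High yield: 46×107/172 = 28.616279
  F2, Low yield: 46×65/172 = 17.383721
  F3, High yield: 68×107/172 = 42.302326
  F3, Low yield: 68×65/172 = 25.697674
  F4, High yield: 35×107/172 = 21.773256
  F4, Low yield: 35×65/172 = 13.226744
Contributions (O − E)²/E:
  (11 − 14.308140)²/14.308140 = 0.7649
  (12 − 8.691860)²/8.691860 = 1.2591
  (30 − 28.616279)²/28.616279 = 0.0669
  (16 − 17.383721)²/17.383721 = 0.1101
  (37 − 42.302326)²/42.302326 = 0.6646
  (31 − 25.697674)²/25.697674 = 1.0941
  (29 − 21.773256)²/21.773256 = 2.3986
  (6 − 13.226744)²/13.226744 = 3.9485
χ² = 0.7649 + 1.2591 + 0.0669 + 0.1101 + 0.6646 + 1.0941 + 2.3986 + 3.9485 = 10.307

10.307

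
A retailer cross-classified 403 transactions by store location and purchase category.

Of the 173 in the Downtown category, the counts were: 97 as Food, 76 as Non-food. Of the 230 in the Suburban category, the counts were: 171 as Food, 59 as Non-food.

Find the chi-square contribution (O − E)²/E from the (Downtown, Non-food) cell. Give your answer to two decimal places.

5.62

Row total (Downtown) = 173; column total (Non-food) = 135; N = 403.
Expected count E = 173 × 135 / 403 = 57.953.
Contribution = (O − E)²/E = (76 − 57.953)² / 57.953 = 5.62.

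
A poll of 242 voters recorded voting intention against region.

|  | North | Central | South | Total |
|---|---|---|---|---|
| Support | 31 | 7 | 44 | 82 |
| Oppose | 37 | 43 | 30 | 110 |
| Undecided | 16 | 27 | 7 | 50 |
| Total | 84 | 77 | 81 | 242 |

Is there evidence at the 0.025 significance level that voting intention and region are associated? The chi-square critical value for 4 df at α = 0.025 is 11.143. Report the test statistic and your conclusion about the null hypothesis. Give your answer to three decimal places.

40.808; reject H₀

Grand total N = 242.
Expected counts (row total × column total / N):
  Support, North: 82×84/242 = 28.4628
  Support, Central: 82×77/242 = 26.0909
  Support, South: 82×81/242 = 27.4463
  Oppose, North: 110×84/242 = 38.1818
  Oppose, Central: 110×77/242 = 35.0000
  Oppose, South: 110×81/242 = 36.8182
  Undecided, North: 50×84/242 = 17.3554
  Undecided, Central: 50×77/242 = 15.9091
  Undecided, South: 50×81/242 = 16.7355
Contributions (O − E)²/E:
  (31 − 28.4628)²/28.4628 = 0.2262
  (7 − 26.0909)²/26.0909 = 13.9689
  (44 − 27.4463)²/27.4463 = 9.9840
  (37 − 38.1818)²/38.1818 = 0.0366
  (43 − 35.0000)²/35.0000 = 1.8286
  (30 − 36.8182)²/36.8182 = 1.2626
  (16 − 17.3554)²/17.3554 = 0.1059
  (27 − 15.9091)²/15.9091 = 7.7319
  (7 − 16.7355)²/16.7355 = 5.6634
χ² = 0.2262 + 13.9689 + 9.9840 + 0.0366 + 1.8286 + 1.2626 + 0.1059 + 7.7319 + 5.6634 = 40.808
df = (3−1)(3−1) = 4. Since 40.808 > 11.143, reject the null hypothesis of independence at α = 0.025.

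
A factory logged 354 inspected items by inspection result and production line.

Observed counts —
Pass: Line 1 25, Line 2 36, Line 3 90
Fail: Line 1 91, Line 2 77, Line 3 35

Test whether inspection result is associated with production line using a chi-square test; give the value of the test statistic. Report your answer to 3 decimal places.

Row totals: 151, 203. Column totals: 116, 113, 125. Grand total N = 354.
Expected counts (row total × column total / N):
  Pass, Line 1: 151×116/354 = 49.4802
  Pass, Line 2: 151×113/354 = 48.2006
  Pass, Line 3: 151×125/354 = 53.3192
  Fail, Line 1: 203×116/354 = 66.5198
  Fail, Line 2: 203×113/354 = 64.7994
  Fail, Line 3: 203×125/354 = 71.6808
Contributions (O − E)²/E:
  (25 − 49.4802)²/49.4802 = 12.1115
  (36 − 48.2006)²/48.2006 = 3.0882
  (90 − 53.3192)²/53.3192 = 25.2345
  (91 − 66.5198)²/66.5198 = 9.0090
  (77 − 64.7994)²/64.7994 = 2.2972
  (35 − 71.6808)²/71.6808 = 18.7705
χ² = 12.1115 + 3.0882 + 25.2345 + 9.0090 + 2.2972 + 18.7705 = 70.511

70.511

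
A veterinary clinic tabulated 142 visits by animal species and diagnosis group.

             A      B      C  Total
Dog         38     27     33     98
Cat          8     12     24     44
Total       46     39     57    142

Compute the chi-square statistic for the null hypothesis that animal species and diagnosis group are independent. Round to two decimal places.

7.27

Grand total N = 142.
Expected counts (row total × column total / N):
  Dog, A: 98×46/142 = 31.746
  Dog, B: 98×39/142 = 26.915
  Dog, C: 98×57/142 = 39.338
  Cat, A: 44×46/142 = 14.254
  Cat, B: 44×39/142 = 12.085
  Cat, C: 44×57/142 = 17.662
Contributions (O − E)²/E:
  (38 − 31.746)²/31.746 = 1.2320
  (27 − 26.915)²/26.915 = 0.0003
  (33 − 39.338)²/39.338 = 1.0212
  (8 − 14.254)²/14.254 = 2.7440
  (12 − 12.085)²/12.085 = 0.0006
  (24 − 17.662)²/17.662 = 2.2744
χ² = 1.2320 + 0.0003 + 1.0212 + 2.7440 + 0.0006 + 2.2744 = 7.27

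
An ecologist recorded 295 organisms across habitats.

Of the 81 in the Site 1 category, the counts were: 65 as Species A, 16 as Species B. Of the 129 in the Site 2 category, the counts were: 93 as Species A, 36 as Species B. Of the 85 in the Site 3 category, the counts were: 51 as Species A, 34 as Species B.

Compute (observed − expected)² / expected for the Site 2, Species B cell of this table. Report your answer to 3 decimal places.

Row total (Site 2) = 129; column total (Species B) = 86; N = 295.
Expected count E = 129 × 86 / 295 = 37.6068.
Contribution = (O − E)²/E = (36 − 37.6068)² / 37.6068 = 0.069.

0.069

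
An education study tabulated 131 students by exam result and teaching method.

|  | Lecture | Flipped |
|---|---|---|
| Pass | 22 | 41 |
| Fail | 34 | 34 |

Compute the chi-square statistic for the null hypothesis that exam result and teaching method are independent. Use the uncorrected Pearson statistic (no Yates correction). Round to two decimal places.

3.04

Row totals: 63, 68. Column totals: 56, 75. Grand total N = 131.
Expected counts (row total × column total / N):
  Pass, Lecture: 63×56/131 = 26.931
  Pass, Flipped: 63×75/131 = 36.069
  Fail, Lecture: 68×56/131 = 29.069
  Fail, Flipped: 68×75/131 = 38.931
Contributions (O − E)²/E:
  (22 − 26.931)²/26.931 = 0.9029
  (41 − 36.069)²/36.069 = 0.6741
  (34 − 29.069)²/29.069 = 0.8364
  (34 − 38.931)²/38.931 = 0.6246
χ² = 0.9029 + 0.6741 + 0.8364 + 0.6246 = 3.04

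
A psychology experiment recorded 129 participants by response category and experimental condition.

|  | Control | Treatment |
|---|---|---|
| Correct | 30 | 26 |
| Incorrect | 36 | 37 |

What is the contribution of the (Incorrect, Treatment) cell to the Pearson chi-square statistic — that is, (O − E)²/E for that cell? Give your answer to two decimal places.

Row total (Incorrect) = 73; column total (Treatment) = 63; N = 129.
Expected count E = 73 × 63 / 129 = 35.651.
Contribution = (O − E)²/E = (37 − 35.651)² / 35.651 = 0.05.

0.05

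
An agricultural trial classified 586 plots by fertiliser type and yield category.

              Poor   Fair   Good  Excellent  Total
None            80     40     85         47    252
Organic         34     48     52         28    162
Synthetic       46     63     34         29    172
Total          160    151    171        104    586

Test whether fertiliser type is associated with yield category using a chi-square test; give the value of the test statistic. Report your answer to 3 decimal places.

30.288

Grand total N = 586.
Expected counts (row total × column total / N):
  None, Poor: 252×160/586 = 68.8055
  None, Fair: 252×151/586 = 64.9352
  None, Good: 252×171/586 = 73.5358
  None, Excellent: 252×104/586 = 44.7235
  Organic, Poor: 162×160/586 = 44.2321
  Organic, Fair: 162×151/586 = 41.7440
  Organic, Good: 162×171/586 = 47.2730
  Organic, Excellent: 162×104/586 = 28.7509
  Synthetic, Poor: 172×160/586 = 46.9625
  Synthetic, Fair: 172×151/586 = 44.3208
  Synthetic, Good: 172×171/586 = 50.1911
  Synthetic, Excellent: 172×104/586 = 30.5256
Contributions (O − E)²/E:
  (80 − 68.8055)²/68.8055 = 1.8213
  (40 − 64.9352)²/64.9352 = 9.5751
  (85 − 73.5358)²/73.5358 = 1.7873
  (47 − 44.7235)²/44.7235 = 0.1159
  (34 − 44.2321)²/44.2321 = 2.3670
  (48 − 41.7440)²/41.7440 = 0.9376
  (52 − 47.2730)²/47.2730 = 0.4727
  (28 − 28.7509)²/28.7509 = 0.0196
  (46 − 46.9625)²/46.9625 = 0.0197
  (63 − 44.3208)²/44.3208 = 7.8724
  (34 − 50.1911)²/50.1911 = 5.2231
  (29 − 30.5256)²/30.5256 = 0.0762
χ² = 1.8213 + 9.5751 + 1.7873 + 0.1159 + 2.3670 + 0.9376 + 0.4727 + 0.0196 + 0.0197 + 7.8724 + 5.2231 + 0.0762 = 30.288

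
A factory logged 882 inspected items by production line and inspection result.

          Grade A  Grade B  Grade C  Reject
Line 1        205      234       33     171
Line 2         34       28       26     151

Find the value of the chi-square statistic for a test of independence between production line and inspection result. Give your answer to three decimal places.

128.244

Row totals: 643, 239. Column totals: 239, 262, 59, 322. Grand total N = 882.
Expected counts (row total × column total / N):
  Line 1, Grade A: 643×239/882 = 174.23696
  Line 1, Grade B: 643×262/882 = 191.00454
  Line 1, Grade C: 643×59/882 = 43.01247
  Line 1, Reject: 643×322/882 = 234.74603
  Line 2, Grade A: 239×239/882 = 64.76304
  Line 2, Grade B: 239×262/882 = 70.99546
  Line 2, Grade C: 239×59/882 = 15.98753
  Line 2, Reject: 239×322/882 = 87.25397
Contributions (O − E)²/E:
  (205 − 174.23696)²/174.23696 = 5.4315
  (234 − 191.00454)²/191.00454 = 9.6784
  (33 − 43.01247)²/43.01247 = 2.3307
  (171 − 234.74603)²/234.74603 = 17.3104
  (34 − 64.76304)²/64.76304 = 14.6127
  (28 − 70.99546)²/70.99546 = 26.0384
  (26 − 15.98753)²/15.98753 = 6.2705
  (151 − 87.25397)²/87.25397 = 46.5716
χ² = 5.4315 + 9.6784 + 2.3307 + 17.3104 + 14.6127 + 26.0384 + 6.2705 + 46.5716 = 128.244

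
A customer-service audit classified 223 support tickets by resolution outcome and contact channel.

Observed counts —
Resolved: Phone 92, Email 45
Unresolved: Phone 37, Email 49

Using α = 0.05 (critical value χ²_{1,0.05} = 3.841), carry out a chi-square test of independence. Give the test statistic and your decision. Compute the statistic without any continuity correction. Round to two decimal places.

12.62; reject H₀

Row totals: 137, 86. Column totals: 129, 94. Grand total N = 223.
Expected counts (row total × column total / N):
  Resolved, Phone: 137×129/223 = 79.251
  Resolved, Email: 137×94/223 = 57.749
  Unresolved, Phone: 86×129/223 = 49.749
  Unresolved, Email: 86×94/223 = 36.251
Contributions (O − E)²/E:
  (92 − 79.251)²/79.251 = 2.0509
  (45 − 57.749)²/57.749 = 2.8145
  (37 − 49.749)²/49.749 = 3.2671
  (49 − 36.251)²/36.251 = 4.4837
χ² = 2.0509 + 2.8145 + 3.2671 + 4.4837 = 12.62
df = (2−1)(2−1) = 1. Since 12.62 > 3.841, reject the null hypothesis of independence at α = 0.05.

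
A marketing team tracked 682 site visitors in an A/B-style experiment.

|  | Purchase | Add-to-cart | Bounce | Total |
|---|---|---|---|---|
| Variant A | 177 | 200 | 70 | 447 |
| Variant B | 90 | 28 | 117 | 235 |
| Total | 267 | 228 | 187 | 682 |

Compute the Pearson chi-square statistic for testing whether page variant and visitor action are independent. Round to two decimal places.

115.14

Grand total N = 682.
Expected counts (row total × column total / N):
  Variant A, Purchase: 447×267/682 = 174.999
  Variant A, Add-to-cart: 447×228/682 = 149.437
  Variant A, Bounce: 447×187/682 = 122.565
  Variant B, Purchase: 235×267/682 = 92.001
  Variant B, Add-to-cart: 235×228/682 = 78.563
  Variant B, Bounce: 235×187/682 = 64.435
Contributions (O − E)²/E:
  (177 − 174.999)²/174.999 = 0.0229
  (200 − 149.437)²/149.437 = 17.1083
  (70 − 122.565)²/122.565 = 22.5438
  (90 − 92.001)²/92.001 = 0.0435
  (28 − 78.563)²/78.563 = 32.5423
  (117 − 64.435)²/64.435 = 42.8817
χ² = 0.0229 + 17.1083 + 22.5438 + 0.0435 + 32.5423 + 42.8817 = 115.14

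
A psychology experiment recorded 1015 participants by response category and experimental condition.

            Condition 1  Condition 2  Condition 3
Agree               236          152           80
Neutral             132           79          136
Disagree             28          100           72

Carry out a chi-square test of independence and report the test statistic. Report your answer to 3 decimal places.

116.045

Row totals: 468, 347, 200. Column totals: 396, 331, 288. Grand total N = 1015.
Expected counts (row total × column total / N):
  Agree, Condition 1: 468×396/1015 = 182.5892
  Agree, Condition 2: 468×331/1015 = 152.6187
  Agree, Condition 3: 468×288/1015 = 132.7921
  Neutral, Condition 1: 347×396/1015 = 135.3813
  Neutral, Condition 2: 347×331/1015 = 113.1596
  Neutral, Condition 3: 347×288/1015 = 98.4591
  Disagree, Condition 1: 200×396/1015 = 78.0296
  Disagree, Condition 2: 200×331/1015 = 65.2217
  Disagree, Condition 3: 200×288/1015 = 56.7488
Contributions (O − E)²/E:
  (236 − 182.5892)²/182.5892 = 15.6237
  (152 − 152.6187)²/152.6187 = 0.0025
  (80 − 132.7921)²/132.7921 = 20.9877
  (132 − 135.3813)²/135.3813 = 0.0845
  (79 − 113.1596)²/113.1596 = 10.3118
  (136 − 98.4591)²/98.4591 = 14.3138
  (28 − 78.0296)²/78.0296 = 32.0771
  (100 − 65.2217)²/65.2217 = 18.5449
  (72 − 56.7488)²/56.7488 = 4.0987
χ² = 15.6237 + 0.0025 + 20.9877 + 0.0845 + 10.3118 + 14.3138 + 32.0771 + 18.5449 + 4.0987 = 116.045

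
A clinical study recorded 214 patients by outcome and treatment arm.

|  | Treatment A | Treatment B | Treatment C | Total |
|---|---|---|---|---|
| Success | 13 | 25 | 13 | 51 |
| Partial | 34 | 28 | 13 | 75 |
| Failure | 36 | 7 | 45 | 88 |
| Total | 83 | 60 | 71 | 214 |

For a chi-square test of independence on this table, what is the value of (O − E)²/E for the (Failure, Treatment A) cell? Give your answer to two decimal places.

0.10

Row total (Failure) = 88; column total (Treatment A) = 83; N = 214.
Expected count E = 88 × 83 / 214 = 34.131.
Contribution = (O − E)²/E = (36 − 34.131)² / 34.131 = 0.10.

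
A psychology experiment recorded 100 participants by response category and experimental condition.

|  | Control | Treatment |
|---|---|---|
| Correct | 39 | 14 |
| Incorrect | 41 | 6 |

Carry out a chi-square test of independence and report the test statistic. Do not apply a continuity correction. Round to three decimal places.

Row totals: 53, 47. Column totals: 80, 20. Grand total N = 100.
Expected counts (row total × column total / N):
  Correct, Control: 53×80/100 = 42.4000
  Correct, Treatment: 53×20/100 = 10.6000
  Incorrect, Control: 47×80/100 = 37.6000
  Incorrect, Treatment: 47×20/100 = 9.4000
Contributions (O − E)²/E:
  (39 − 42.4000)²/42.4000 = 0.2726
  (14 − 10.6000)²/10.6000 = 1.0906
  (41 − 37.6000)²/37.6000 = 0.3074
  (6 − 9.4000)²/9.4000 = 1.2298
χ² = 0.2726 + 1.0906 + 0.3074 + 1.2298 = 2.900

2.900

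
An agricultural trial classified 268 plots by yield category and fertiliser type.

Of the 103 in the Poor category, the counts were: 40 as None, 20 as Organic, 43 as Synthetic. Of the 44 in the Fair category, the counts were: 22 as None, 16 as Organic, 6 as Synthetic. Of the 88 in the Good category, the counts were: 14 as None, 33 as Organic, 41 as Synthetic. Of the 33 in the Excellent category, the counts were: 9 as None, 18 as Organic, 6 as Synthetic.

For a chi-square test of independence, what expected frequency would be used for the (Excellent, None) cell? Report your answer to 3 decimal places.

Row total (Excellent) = 33; column total (None) = 85; grand total N = 268.
Expected count = (row total × column total) / N = 33 × 85 / 268 = 10.466.

10.466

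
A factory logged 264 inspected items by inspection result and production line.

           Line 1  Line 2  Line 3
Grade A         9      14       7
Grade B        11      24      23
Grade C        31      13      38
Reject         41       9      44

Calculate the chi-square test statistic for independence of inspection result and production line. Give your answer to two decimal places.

35.39

Row totals: 30, 58, 82, 94. Column totals: 92, 60, 112. Grand total N = 264.
Expected counts (row total × column total / N):
  Grade A, Line 1: 30×92/264 = 10.4545
  Grade A, Line 2: 30×60/264 = 6.8182
  Grade A, Line 3: 30×112/264 = 12.7273
  Grade B, Line 1: 58×92/264 = 20.2121
  Grade B, Line 2: 58×60/264 = 13.1818
  Grade B, Line 3: 58×112/264 = 24.6061
  Grade C, Line 1: 82×92/264 = 28.5758
  Grade C, Line 2: 82×60/264 = 18.6364
  Grade C, Line 3: 82×112/264 = 34.7879
  Reject, Line 1: 94×92/264 = 32.7576
  Reject, Line 2: 94×60/264 = 21.3636
  Reject, Line 3: 94×112/264 = 39.8788
Contributions (O − E)²/E:
  (9 − 10.4545)²/10.4545 = 0.2024
  (14 − 6.8182)²/6.8182 = 7.5648
  (7 − 12.7273)²/12.7273 = 2.5773
  (11 − 20.2121)²/20.2121 = 4.1986
  (24 − 13.1818)²/13.1818 = 8.8784
  (23 − 24.6061)²/24.6061 = 0.1048
  (31 − 28.5758)²/28.5758 = 0.2057
  (13 − 18.6364)²/18.6364 = 1.7047
  (38 − 34.7879)²/34.7879 = 0.2966
  (41 − 32.7576)²/32.7576 = 2.0739
  (9 − 21.3636)²/21.3636 = 7.1551
  (44 − 39.8788)²/39.8788 = 0.4259
χ² = 0.2024 + 7.5648 + 2.5773 + 4.1986 + 8.8784 + 0.1048 + 0.2057 + 1.7047 + 0.2966 + 2.0739 + 7.1551 + 0.4259 = 35.39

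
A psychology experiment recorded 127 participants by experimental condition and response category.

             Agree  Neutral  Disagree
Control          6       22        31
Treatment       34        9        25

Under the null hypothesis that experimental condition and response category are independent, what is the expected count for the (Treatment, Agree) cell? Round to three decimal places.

Row total (Treatment) = 68; column total (Agree) = 40; grand total N = 127.
Expected count = (row total × column total) / N = 68 × 40 / 127 = 21.417.

21.417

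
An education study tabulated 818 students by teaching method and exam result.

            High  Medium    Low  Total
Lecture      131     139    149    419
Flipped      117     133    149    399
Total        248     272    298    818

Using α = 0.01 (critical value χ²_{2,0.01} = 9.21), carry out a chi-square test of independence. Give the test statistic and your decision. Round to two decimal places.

0.43; fail to reject H₀

Grand total N = 818.
Expected counts (row total × column total / N):
  Lecture, High: 419×248/818 = 127.032
  Lecture, Medium: 419×272/818 = 139.325
  Lecture, Low: 419×298/818 = 152.643
  Flipped, High: 399×248/818 = 120.968
  Flipped, Medium: 399×272/818 = 132.675
  Flipped, Low: 399×298/818 = 145.357
Contributions (O − E)²/E:
  (131 − 127.032)²/127.032 = 0.1239
  (139 − 139.325)²/139.325 = 0.0008
  (149 − 152.643)²/152.643 = 0.0869
  (117 − 120.968)²/120.968 = 0.1302
  (133 − 132.675)²/132.675 = 0.0008
  (149 − 145.357)²/145.357 = 0.0913
χ² = 0.1239 + 0.0008 + 0.0869 + 0.1302 + 0.0008 + 0.0913 = 0.43
df = (2−1)(3−1) = 2. Since 0.43 < 9.21, fail to reject the null hypothesis of independence at α = 0.01.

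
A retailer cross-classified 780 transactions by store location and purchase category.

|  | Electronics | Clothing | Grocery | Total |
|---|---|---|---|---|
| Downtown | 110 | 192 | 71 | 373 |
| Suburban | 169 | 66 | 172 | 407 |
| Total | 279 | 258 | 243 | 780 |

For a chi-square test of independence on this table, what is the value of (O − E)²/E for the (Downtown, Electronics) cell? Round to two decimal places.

4.11

Row total (Downtown) = 373; column total (Electronics) = 279; N = 780.
Expected count E = 373 × 279 / 780 = 133.419.
Contribution = (O − E)²/E = (110 − 133.419)² / 133.419 = 4.11.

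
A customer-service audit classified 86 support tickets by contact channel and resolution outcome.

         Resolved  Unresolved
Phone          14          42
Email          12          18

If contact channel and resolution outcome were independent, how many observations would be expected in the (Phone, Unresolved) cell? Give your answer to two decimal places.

Row total (Phone) = 56; column total (Unresolved) = 60; grand total N = 86.
Expected count = (row total × column total) / N = 56 × 60 / 86 = 39.07.

39.07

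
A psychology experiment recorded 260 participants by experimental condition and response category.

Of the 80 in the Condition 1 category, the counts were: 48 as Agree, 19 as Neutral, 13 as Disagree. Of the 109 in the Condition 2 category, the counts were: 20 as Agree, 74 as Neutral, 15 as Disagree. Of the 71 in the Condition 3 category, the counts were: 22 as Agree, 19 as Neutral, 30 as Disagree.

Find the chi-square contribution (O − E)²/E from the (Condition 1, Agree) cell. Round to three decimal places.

14.892

Row total (Condition 1) = 80; column total (Agree) = 90; N = 260.
Expected count E = 80 × 90 / 260 = 27.6923.
Contribution = (O − E)²/E = (48 − 27.6923)² / 27.6923 = 14.892.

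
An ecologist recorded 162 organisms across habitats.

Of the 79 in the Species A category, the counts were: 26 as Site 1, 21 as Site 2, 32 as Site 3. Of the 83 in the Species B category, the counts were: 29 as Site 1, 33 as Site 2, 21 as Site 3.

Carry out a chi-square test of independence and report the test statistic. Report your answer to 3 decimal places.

Row totals: 79, 83. Column totals: 55, 54, 53. Grand total N = 162.
Expected counts (row total × column total / N):
  Species A, Site 1: 79×55/162 = 26.8210
  Species A, Site 2: 79×54/162 = 26.3333
  Species A, Site 3: 79×53/162 = 25.8457
  Species B, Site 1: 83×55/162 = 28.1790
  Species B, Site 2: 83×54/162 = 27.6667
  Species B, Site 3: 83×53/162 = 27.1543
Contributions (O − E)²/E:
  (26 − 26.8210)²/26.8210 = 0.0251
  (21 − 26.3333)²/26.3333 = 1.0802
  (32 − 25.8457)²/25.8457 = 1.4654
  (29 − 28.1790)²/28.1790 = 0.0239
  (33 − 27.6667)²/27.6667 = 1.0281
  (21 − 27.1543)²/27.1543 = 1.3948
χ² = 0.0251 + 1.0802 + 1.4654 + 0.0239 + 1.0281 + 1.3948 = 5.018

5.018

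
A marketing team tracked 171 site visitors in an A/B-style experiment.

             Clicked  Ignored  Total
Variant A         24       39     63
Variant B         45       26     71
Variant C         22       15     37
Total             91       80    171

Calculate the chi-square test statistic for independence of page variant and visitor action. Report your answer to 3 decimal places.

9.311

Grand total N = 171.
Expected counts (row total × column total / N):
  Variant A, Clicked: 63×91/171 = 33.5263
  Variant A, Ignored: 63×80/171 = 29.4737
  Variant B, Clicked: 71×91/171 = 37.7836
  Variant B, Ignored: 71×80/171 = 33.2164
  Variant C, Clicked: 37×91/171 = 19.6901
  Variant C, Ignored: 37×80/171 = 17.3099
Contributions (O − E)²/E:
  (24 − 33.5263)²/33.5263 = 2.7068
  (39 − 29.4737)²/29.4737 = 3.0790
  (45 − 37.7836)²/37.7836 = 1.3783
  (26 − 33.2164)²/33.2164 = 1.5678
  (22 − 19.6901)²/19.6901 = 0.2710
  (15 − 17.3099)²/17.3099 = 0.3082
χ² = 2.7068 + 3.0790 + 1.3783 + 1.5678 + 0.2710 + 0.3082 = 9.311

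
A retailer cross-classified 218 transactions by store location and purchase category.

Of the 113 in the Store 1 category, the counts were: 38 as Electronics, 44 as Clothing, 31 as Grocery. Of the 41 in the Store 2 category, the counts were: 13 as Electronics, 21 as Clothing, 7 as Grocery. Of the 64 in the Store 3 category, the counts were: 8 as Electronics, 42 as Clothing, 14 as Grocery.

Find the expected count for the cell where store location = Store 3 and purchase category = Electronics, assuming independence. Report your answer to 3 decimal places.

17.321

Row total (Store 3) = 64; column total (Electronics) = 59; grand total N = 218.
Expected count = (row total × column total) / N = 64 × 59 / 218 = 17.321.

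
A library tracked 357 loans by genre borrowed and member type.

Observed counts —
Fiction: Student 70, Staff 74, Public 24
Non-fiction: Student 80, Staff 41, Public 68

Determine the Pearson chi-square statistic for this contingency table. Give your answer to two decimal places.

30.05

Row totals: 168, 189. Column totals: 150, 115, 92. Grand total N = 357.
Expected counts (row total × column total / N):
  Fiction, Student: 168×150/357 = 70.588
  Fiction, Staff: 168×115/357 = 54.118
  Fiction, Public: 168×92/357 = 43.294
  Non-fiction, Student: 189×150/357 = 79.412
  Non-fiction, Staff: 189×115/357 = 60.882
  Non-fiction, Public: 189×92/357 = 48.706
Contributions (O − E)²/E:
  (70 − 70.588)²/70.588 = 0.0049
  (74 − 54.118)²/54.118 = 7.3043
  (24 − 43.294)²/43.294 = 8.5984
  (80 − 79.412)²/79.412 = 0.0044
  (41 − 60.882)²/60.882 = 6.4928
  (68 − 48.706)²/48.706 = 7.6430
χ² = 0.0049 + 7.3043 + 8.5984 + 0.0044 + 6.4928 + 7.6430 = 30.05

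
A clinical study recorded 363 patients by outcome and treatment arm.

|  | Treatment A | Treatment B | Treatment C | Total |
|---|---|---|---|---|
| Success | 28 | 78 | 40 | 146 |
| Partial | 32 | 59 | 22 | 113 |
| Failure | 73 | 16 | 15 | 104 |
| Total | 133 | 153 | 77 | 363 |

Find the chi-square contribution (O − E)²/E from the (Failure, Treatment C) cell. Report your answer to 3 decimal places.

Row total (Failure) = 104; column total (Treatment C) = 77; N = 363.
Expected count E = 104 × 77 / 363 = 22.0606.
Contribution = (O − E)²/E = (15 − 22.0606)² / 22.0606 = 2.260.

2.260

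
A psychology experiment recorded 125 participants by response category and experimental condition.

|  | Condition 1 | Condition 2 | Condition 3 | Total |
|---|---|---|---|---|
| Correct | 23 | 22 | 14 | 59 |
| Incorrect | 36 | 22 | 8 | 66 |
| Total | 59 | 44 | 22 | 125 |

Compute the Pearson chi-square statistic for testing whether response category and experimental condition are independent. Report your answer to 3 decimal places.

Grand total N = 125.
Expected counts (row total × column total / N):
  Correct, Condition 1: 59×59/125 = 27.8480
  Correct, Condition 2: 59×44/125 = 20.7680
  Correct, Condition 3: 59×22/125 = 10.3840
  Incorrect, Condition 1: 66×59/125 = 31.1520
  Incorrect, Condition 2: 66×44/125 = 23.2320
  Incorrect, Condition 3: 66×22/125 = 11.6160
Contributions (O − E)²/E:
  (23 − 27.8480)²/27.8480 = 0.8440
  (22 − 20.7680)²/20.7680 = 0.0731
  (14 − 10.3840)²/10.3840 = 1.2592
  (36 − 31.1520)²/31.1520 = 0.7545
  (22 − 23.2320)²/23.2320 = 0.0653
  (8 − 11.6160)²/11.6160 = 1.1256
χ² = 0.8440 + 0.0731 + 1.2592 + 0.7545 + 0.0653 + 1.1256 = 4.122

4.122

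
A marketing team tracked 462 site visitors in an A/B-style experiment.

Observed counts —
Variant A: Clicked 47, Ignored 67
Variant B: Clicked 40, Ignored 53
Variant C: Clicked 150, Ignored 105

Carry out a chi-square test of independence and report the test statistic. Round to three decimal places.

Row totals: 114, 93, 255. Column totals: 237, 225. Grand total N = 462.
Expected counts (row total × column total / N):
  Variant A, Clicked: 114×237/462 = 58.4805
  Variant A, Ignored: 114×225/462 = 55.5195
  Variant B, Clicked: 93×237/462 = 47.7078
  Variant B, Ignored: 93×225/462 = 45.2922
  Variant C, Clicked: 255×237/462 = 130.8117
  Variant C, Ignored: 255×225/462 = 124.1883
Contributions (O − E)²/E:
  (47 − 58.4805)²/58.4805 = 2.2538
  (67 − 55.5195)²/55.5195 = 2.3740
  (40 − 47.7078)²/47.7078 = 1.2453
  (53 − 45.2922)²/45.2922 = 1.3117
  (150 − 130.8117)²/130.8117 = 2.8147
  (105 − 124.1883)²/124.1883 = 2.9648
χ² = 2.2538 + 2.3740 + 1.2453 + 1.3117 + 2.8147 + 2.9648 = 12.964

12.964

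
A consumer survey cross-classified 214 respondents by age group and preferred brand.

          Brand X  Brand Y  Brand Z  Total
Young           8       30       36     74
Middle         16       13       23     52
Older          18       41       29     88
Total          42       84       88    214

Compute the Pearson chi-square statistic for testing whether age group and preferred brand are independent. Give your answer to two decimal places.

12.75

Grand total N = 214.
Expected counts (row total × column total / N):
  Young, Brand X: 74×42/214 = 14.523
  Young, Brand Y: 74×84/214 = 29.047
  Young, Brand Z: 74×88/214 = 30.430
  Middle, Brand X: 52×42/214 = 10.206
  Middle, Brand Y: 52×84/214 = 20.411
  Middle, Brand Z: 52×88/214 = 21.383
  Older, Brand X: 88×42/214 = 17.271
  Older, Brand Y: 88×84/214 = 34.542
  Older, Brand Z: 88×88/214 = 36.187
Contributions (O − E)²/E:
  (8 − 14.523)²/14.523 = 2.9298
  (30 − 29.047)²/29.047 = 0.0313
  (36 − 30.430)²/30.430 = 1.0195
  (16 − 10.206)²/10.206 = 3.2893
  (13 − 20.411)²/20.411 = 2.6908
  (23 − 21.383)²/21.383 = 0.1223
  (18 − 17.271)²/17.271 = 0.0308
  (41 − 34.542)²/34.542 = 1.2074
  (29 − 36.187)²/36.187 = 1.4274
χ² = 2.9298 + 0.0313 + 1.0195 + 3.2893 + 2.6908 + 0.1223 + 0.0308 + 1.2074 + 1.4274 = 12.75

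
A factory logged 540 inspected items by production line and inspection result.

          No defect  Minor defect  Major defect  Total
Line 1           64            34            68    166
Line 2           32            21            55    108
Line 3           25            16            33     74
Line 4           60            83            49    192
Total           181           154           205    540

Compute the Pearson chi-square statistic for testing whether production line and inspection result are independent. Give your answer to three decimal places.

38.582

Grand total N = 540.
Expected counts (row total × column total / N):
  Line 1, No defect: 166×181/540 = 55.6407
  Line 1, Minor defect: 166×154/540 = 47.3407
  Line 1, Major defect: 166×205/540 = 63.0185
  Line 2, No defect: 108×181/540 = 36.2000
  Line 2, Minor defect: 108×154/540 = 30.8000
  Line 2, Major defect: 108×205/540 = 41.0000
  Line 3, No defect: 74×181/540 = 24.8037
  Line 3, Minor defect: 74×154/540 = 21.1037
  Line 3, Major defect: 74×205/540 = 28.0926
  Line 4, No defect: 192×181/540 = 64.3556
  Line 4, Minor defect: 192×154/540 = 54.7556
  Line 4, Major defect: 192×205/540 = 72.8889
Contributions (O − E)²/E:
  (64 − 55.6407)²/55.6407 = 1.2559
  (34 − 47.3407)²/47.3407 = 3.7594
  (68 − 63.0185)²/63.0185 = 0.3938
  (32 − 36.2000)²/36.2000 = 0.4873
  (21 − 30.8000)²/30.8000 = 3.1182
  (55 − 41.0000)²/41.0000 = 4.7805
  (25 − 24.8037)²/24.8037 = 0.0016
  (16 − 21.1037)²/21.1037 = 1.2343
  (33 − 28.0926)²/28.0926 = 0.8573
  (60 − 64.3556)²/64.3556 = 0.2948
  (83 − 54.7556)²/54.7556 = 14.5692
  (49 − 72.8889)²/72.8889 = 7.8294
χ² = 1.2559 + 3.7594 + 0.3938 + 0.4873 + 3.1182 + 4.7805 + 0.0016 + 1.2343 + 0.8573 + 0.2948 + 14.5692 + 7.8294 = 38.582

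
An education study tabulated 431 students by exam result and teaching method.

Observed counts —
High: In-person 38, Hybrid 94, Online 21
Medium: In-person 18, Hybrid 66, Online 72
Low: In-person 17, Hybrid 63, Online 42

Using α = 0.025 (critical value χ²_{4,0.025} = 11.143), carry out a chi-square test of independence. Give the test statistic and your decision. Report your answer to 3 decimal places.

Row totals: 153, 156, 122. Column totals: 73, 223, 135. Grand total N = 431.
Expected counts (row total × column total / N):
  High, In-person: 153×73/431 = 25.9142
  High, Hybrid: 153×223/431 = 79.1624
  High, Online: 153×135/431 = 47.9234
  Medium, In-person: 156×73/431 = 26.4223
  Medium, Hybrid: 156×223/431 = 80.7146
  Medium, Online: 156×135/431 = 48.8631
  Low, In-person: 122×73/431 = 20.6636
  Low, Hybrid: 122×223/431 = 63.1230
  Low, Online: 122×135/431 = 38.2135
Contributions (O − E)²/E:
  (38 − 25.9142)²/25.9142 = 5.6365
  (94 − 79.1624)²/79.1624 = 2.7810
  (21 − 47.9234)²/47.9234 = 15.1256
  (18 − 26.4223)²/26.4223 = 2.6847
  (66 − 80.7146)²/80.7146 = 2.6825
  (72 − 48.8631)²/48.8631 = 10.9554
  (17 − 20.6636)²/20.6636 = 0.6495
  (63 − 63.1230)²/63.1230 = 0.0002
  (42 − 38.2135)²/38.2135 = 0.3752
χ² = 5.6365 + 2.7810 + 15.1256 + 2.6847 + 2.6825 + 10.9554 + 0.6495 + 0.0002 + 0.3752 = 40.891
df = (3−1)(3−1) = 4. Since 40.891 > 11.143, reject the null hypothesis of independence at α = 0.025.

40.891; reject H₀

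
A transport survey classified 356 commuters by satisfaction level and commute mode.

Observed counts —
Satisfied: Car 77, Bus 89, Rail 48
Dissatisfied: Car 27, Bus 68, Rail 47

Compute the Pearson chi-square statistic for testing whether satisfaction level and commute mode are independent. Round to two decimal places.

12.82

Row totals: 214, 142. Column totals: 104, 157, 95. Grand total N = 356.
Expected counts (row total × column total / N):
  Satisfied, Car: 214×104/356 = 62.517
  Satisfied, Bus: 214×157/356 = 94.376
  Satisfied, Rail: 214×95/356 = 57.107
  Dissatisfied, Car: 142×104/356 = 41.483
  Dissatisfied, Bus: 142×157/356 = 62.624
  Dissatisfied, Rail: 142×95/356 = 37.893
Contributions (O − E)²/E:
  (77 − 62.517)²/62.517 = 3.3552
  (89 − 94.376)²/94.376 = 0.3062
  (48 − 57.107)²/57.107 = 1.4523
  (27 − 41.483)²/41.483 = 5.0565
  (68 − 62.624)²/62.624 = 0.4615
  (47 − 37.893)²/37.893 = 2.1887
χ² = 3.3552 + 0.3062 + 1.4523 + 5.0565 + 0.4615 + 2.1887 = 12.82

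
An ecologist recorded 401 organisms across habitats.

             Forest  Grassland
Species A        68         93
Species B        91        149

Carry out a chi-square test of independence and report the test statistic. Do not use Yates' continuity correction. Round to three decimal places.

Row totals: 161, 240. Column totals: 159, 242. Grand total N = 401.
Expected counts (row total × column total / N):
  Species A, Forest: 161×159/401 = 63.8379
  Species A, Grassland: 161×242/401 = 97.1621
  Species B, Forest: 240×159/401 = 95.1621
  Species B, Grassland: 240×242/401 = 144.8379
Contributions (O − E)²/E:
  (68 − 63.8379)²/63.8379 = 0.2714
  (93 − 97.1621)²/97.1621 = 0.1783
  (91 − 95.1621)²/95.1621 = 0.1820
  (149 − 144.8379)²/144.8379 = 0.1196
χ² = 0.2714 + 0.1783 + 0.1820 + 0.1196 = 0.751

0.751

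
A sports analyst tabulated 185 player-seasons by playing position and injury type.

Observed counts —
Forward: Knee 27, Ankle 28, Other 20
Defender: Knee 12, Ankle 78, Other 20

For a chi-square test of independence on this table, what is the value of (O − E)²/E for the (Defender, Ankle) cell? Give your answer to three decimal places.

Row total (Defender) = 110; column total (Ankle) = 106; N = 185.
Expected count E = 110 × 106 / 185 = 63.02703.
Contribution = (O − E)²/E = (78 − 63.02703)² / 63.02703 = 3.557.

3.557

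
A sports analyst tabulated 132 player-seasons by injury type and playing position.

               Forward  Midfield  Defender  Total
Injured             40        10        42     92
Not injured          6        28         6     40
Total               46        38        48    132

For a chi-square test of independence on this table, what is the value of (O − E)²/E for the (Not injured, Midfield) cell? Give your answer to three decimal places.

23.599

Row total (Not injured) = 40; column total (Midfield) = 38; N = 132.
Expected count E = 40 × 38 / 132 = 11.5152.
Contribution = (O − E)²/E = (28 − 11.5152)² / 11.5152 = 23.599.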